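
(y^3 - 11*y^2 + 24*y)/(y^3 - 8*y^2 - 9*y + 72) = y/(y + 3)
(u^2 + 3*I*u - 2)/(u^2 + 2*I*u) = (u + I)/u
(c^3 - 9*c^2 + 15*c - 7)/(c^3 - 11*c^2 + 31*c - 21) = (c - 1)/(c - 3)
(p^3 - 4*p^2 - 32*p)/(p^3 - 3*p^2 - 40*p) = (p + 4)/(p + 5)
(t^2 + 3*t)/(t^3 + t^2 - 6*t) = 1/(t - 2)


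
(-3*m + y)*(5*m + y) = -15*m^2 + 2*m*y + y^2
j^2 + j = j*(j + 1)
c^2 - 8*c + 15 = (c - 5)*(c - 3)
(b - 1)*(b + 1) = b^2 - 1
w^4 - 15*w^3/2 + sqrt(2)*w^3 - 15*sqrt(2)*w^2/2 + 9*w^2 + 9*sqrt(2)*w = w*(w - 6)*(w - 3/2)*(w + sqrt(2))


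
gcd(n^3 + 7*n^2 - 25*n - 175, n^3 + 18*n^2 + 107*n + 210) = n^2 + 12*n + 35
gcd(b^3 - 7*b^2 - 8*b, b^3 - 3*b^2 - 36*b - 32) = b^2 - 7*b - 8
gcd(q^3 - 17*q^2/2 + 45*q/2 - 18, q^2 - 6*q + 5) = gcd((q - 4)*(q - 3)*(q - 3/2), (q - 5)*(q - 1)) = 1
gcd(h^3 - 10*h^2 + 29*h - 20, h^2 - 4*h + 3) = h - 1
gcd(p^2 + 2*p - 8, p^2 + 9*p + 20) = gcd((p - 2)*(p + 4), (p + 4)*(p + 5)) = p + 4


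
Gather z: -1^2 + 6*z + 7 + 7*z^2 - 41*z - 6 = 7*z^2 - 35*z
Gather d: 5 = 5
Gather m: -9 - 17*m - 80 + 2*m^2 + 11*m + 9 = 2*m^2 - 6*m - 80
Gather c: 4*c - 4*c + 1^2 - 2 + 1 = 0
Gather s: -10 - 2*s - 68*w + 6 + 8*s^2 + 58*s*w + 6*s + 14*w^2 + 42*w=8*s^2 + s*(58*w + 4) + 14*w^2 - 26*w - 4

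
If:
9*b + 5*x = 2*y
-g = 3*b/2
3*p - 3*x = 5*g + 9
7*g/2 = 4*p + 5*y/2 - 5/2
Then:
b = 82*y/239 + 190/239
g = -123*y/239 - 285/239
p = -257*y/239 - 100/239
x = -52*y/239 - 342/239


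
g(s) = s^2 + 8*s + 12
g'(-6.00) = -4.00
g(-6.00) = 0.00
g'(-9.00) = -10.00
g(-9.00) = 21.00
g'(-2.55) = 2.90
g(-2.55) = -1.90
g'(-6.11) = -4.22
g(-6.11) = 0.45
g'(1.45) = 10.90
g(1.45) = 25.70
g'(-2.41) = 3.18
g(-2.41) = -1.47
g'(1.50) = 11.00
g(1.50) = 26.25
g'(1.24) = 10.48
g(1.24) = 23.46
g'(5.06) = 18.12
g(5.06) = 78.08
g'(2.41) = 12.82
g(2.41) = 37.09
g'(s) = 2*s + 8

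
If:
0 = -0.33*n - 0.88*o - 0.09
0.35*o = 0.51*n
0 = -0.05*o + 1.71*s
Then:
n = -0.06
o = -0.08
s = -0.00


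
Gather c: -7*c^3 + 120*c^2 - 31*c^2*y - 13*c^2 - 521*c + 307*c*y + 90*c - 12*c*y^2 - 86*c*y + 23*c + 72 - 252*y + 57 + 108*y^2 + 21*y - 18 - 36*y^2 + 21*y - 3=-7*c^3 + c^2*(107 - 31*y) + c*(-12*y^2 + 221*y - 408) + 72*y^2 - 210*y + 108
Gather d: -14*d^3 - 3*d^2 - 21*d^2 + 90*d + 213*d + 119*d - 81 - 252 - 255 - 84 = -14*d^3 - 24*d^2 + 422*d - 672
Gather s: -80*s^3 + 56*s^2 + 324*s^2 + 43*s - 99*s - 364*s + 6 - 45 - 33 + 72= -80*s^3 + 380*s^2 - 420*s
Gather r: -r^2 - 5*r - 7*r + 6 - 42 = -r^2 - 12*r - 36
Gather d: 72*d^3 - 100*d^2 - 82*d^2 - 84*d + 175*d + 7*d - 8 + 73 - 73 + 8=72*d^3 - 182*d^2 + 98*d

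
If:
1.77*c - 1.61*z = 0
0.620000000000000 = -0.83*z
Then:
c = -0.68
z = -0.75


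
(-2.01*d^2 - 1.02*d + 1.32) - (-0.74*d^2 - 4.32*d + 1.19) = -1.27*d^2 + 3.3*d + 0.13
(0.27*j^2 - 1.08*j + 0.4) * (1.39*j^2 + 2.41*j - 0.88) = 0.3753*j^4 - 0.8505*j^3 - 2.2844*j^2 + 1.9144*j - 0.352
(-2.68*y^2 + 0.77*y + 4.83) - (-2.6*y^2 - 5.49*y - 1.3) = -0.0800000000000001*y^2 + 6.26*y + 6.13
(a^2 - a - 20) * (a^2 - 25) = a^4 - a^3 - 45*a^2 + 25*a + 500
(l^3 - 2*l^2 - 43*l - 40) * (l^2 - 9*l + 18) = l^5 - 11*l^4 - 7*l^3 + 311*l^2 - 414*l - 720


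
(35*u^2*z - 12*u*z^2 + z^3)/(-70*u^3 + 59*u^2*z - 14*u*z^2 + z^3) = z/(-2*u + z)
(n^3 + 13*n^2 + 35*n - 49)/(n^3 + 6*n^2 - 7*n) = (n + 7)/n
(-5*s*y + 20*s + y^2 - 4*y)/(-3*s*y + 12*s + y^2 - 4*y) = (-5*s + y)/(-3*s + y)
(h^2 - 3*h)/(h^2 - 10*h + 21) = h/(h - 7)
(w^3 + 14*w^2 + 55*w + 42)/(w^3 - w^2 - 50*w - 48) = (w + 7)/(w - 8)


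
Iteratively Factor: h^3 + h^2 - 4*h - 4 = (h + 2)*(h^2 - h - 2) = (h - 2)*(h + 2)*(h + 1)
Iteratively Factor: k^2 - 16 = (k + 4)*(k - 4)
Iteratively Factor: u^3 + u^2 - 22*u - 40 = (u + 4)*(u^2 - 3*u - 10) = (u - 5)*(u + 4)*(u + 2)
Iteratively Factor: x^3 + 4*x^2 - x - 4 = (x - 1)*(x^2 + 5*x + 4) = (x - 1)*(x + 1)*(x + 4)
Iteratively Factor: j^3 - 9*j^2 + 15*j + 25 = (j + 1)*(j^2 - 10*j + 25) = (j - 5)*(j + 1)*(j - 5)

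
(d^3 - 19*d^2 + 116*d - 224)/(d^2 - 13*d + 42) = (d^2 - 12*d + 32)/(d - 6)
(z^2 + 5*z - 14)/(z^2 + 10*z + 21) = (z - 2)/(z + 3)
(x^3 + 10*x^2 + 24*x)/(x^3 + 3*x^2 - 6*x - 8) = x*(x + 6)/(x^2 - x - 2)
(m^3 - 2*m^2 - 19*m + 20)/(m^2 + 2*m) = (m^3 - 2*m^2 - 19*m + 20)/(m*(m + 2))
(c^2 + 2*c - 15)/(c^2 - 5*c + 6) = (c + 5)/(c - 2)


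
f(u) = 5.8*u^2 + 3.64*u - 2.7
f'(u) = 11.6*u + 3.64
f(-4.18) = 83.42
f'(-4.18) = -44.85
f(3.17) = 67.12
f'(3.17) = 40.41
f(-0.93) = -1.07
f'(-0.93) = -7.15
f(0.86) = 4.72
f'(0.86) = 13.62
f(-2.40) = 21.97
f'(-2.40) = -24.20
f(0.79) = 3.80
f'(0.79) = 12.80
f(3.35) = 74.58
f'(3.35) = 42.50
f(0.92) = 5.56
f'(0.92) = 14.31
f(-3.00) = 38.58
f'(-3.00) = -31.16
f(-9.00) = 434.34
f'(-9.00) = -100.76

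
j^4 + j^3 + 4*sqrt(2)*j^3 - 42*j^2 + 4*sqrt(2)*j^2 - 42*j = j*(j + 1)*(j - 3*sqrt(2))*(j + 7*sqrt(2))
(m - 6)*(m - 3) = m^2 - 9*m + 18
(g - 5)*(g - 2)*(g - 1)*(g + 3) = g^4 - 5*g^3 - 7*g^2 + 41*g - 30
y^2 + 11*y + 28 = (y + 4)*(y + 7)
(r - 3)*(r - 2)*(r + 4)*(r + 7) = r^4 + 6*r^3 - 21*r^2 - 74*r + 168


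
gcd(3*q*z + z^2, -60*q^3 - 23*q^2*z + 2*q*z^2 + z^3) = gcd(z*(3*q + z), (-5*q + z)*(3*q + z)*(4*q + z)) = 3*q + z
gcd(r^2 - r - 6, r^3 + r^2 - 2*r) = r + 2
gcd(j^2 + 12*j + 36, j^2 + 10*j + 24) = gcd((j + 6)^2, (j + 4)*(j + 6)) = j + 6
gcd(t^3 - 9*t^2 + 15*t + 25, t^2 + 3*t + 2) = t + 1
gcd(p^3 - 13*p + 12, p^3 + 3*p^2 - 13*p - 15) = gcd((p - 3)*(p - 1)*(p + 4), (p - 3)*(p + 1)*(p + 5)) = p - 3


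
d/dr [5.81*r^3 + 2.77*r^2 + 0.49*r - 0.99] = 17.43*r^2 + 5.54*r + 0.49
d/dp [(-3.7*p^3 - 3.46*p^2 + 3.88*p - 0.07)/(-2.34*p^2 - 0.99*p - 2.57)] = (8.658*p^4 + 7.326*p^3 + 41.0316*p^2 + 17.4568*p - 10.0409)/(5.4756*p^4 + 4.6332*p^3 + 13.0077*p^2 + 5.0886*p + 6.6049)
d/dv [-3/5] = 0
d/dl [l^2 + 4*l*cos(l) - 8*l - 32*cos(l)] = -4*l*sin(l) + 2*l + 32*sin(l) + 4*cos(l) - 8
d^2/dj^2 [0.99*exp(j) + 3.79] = 0.99*exp(j)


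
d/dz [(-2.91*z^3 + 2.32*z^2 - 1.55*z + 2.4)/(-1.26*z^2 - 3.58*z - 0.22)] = (3.6666*z^4 + 20.8356*z^3 - 8.338*z^2 + 5.0272*z + 8.933)/(1.5876*z^4 + 9.0216*z^3 + 13.3708*z^2 + 1.5752*z + 0.0484)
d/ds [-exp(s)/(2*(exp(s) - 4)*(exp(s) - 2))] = (exp(2*s) - 8)*exp(s)/(2*(exp(4*s) - 12*exp(3*s) + 52*exp(2*s) - 96*exp(s) + 64))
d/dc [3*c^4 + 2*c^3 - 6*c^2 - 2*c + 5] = 12*c^3 + 6*c^2 - 12*c - 2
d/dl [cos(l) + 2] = -sin(l)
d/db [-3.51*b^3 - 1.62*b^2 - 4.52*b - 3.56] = -10.53*b^2 - 3.24*b - 4.52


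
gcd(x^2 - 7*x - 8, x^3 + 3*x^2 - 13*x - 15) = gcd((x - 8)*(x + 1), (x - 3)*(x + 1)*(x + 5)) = x + 1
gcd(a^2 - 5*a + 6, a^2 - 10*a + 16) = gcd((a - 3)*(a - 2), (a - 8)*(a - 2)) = a - 2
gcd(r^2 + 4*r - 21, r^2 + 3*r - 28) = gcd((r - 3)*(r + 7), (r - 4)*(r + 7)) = r + 7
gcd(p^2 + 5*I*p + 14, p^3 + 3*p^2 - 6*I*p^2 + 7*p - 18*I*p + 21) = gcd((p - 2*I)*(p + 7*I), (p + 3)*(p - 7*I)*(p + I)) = 1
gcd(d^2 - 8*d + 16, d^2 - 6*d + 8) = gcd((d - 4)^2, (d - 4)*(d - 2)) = d - 4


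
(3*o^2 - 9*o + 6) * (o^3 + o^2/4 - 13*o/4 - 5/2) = 3*o^5 - 33*o^4/4 - 6*o^3 + 93*o^2/4 + 3*o - 15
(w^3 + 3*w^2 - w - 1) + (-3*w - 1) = w^3 + 3*w^2 - 4*w - 2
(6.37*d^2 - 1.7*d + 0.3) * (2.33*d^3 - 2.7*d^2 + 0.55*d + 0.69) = 14.8421*d^5 - 21.16*d^4 + 8.7925*d^3 + 2.6503*d^2 - 1.008*d + 0.207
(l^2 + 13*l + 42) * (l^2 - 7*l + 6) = l^4 + 6*l^3 - 43*l^2 - 216*l + 252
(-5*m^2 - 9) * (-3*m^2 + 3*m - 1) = 15*m^4 - 15*m^3 + 32*m^2 - 27*m + 9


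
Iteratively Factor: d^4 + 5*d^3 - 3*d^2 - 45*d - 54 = (d + 3)*(d^3 + 2*d^2 - 9*d - 18) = (d + 2)*(d + 3)*(d^2 - 9) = (d - 3)*(d + 2)*(d + 3)*(d + 3)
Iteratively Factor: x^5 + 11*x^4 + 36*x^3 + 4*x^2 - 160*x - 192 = (x + 2)*(x^4 + 9*x^3 + 18*x^2 - 32*x - 96) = (x - 2)*(x + 2)*(x^3 + 11*x^2 + 40*x + 48) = (x - 2)*(x + 2)*(x + 4)*(x^2 + 7*x + 12) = (x - 2)*(x + 2)*(x + 4)^2*(x + 3)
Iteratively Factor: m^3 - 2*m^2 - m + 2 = (m + 1)*(m^2 - 3*m + 2) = (m - 2)*(m + 1)*(m - 1)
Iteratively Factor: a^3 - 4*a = (a - 2)*(a^2 + 2*a) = (a - 2)*(a + 2)*(a)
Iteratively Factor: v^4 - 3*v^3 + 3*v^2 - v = (v)*(v^3 - 3*v^2 + 3*v - 1) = v*(v - 1)*(v^2 - 2*v + 1) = v*(v - 1)^2*(v - 1)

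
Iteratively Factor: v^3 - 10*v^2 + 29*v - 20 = (v - 5)*(v^2 - 5*v + 4) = (v - 5)*(v - 4)*(v - 1)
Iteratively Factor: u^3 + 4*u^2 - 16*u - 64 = (u + 4)*(u^2 - 16) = (u + 4)^2*(u - 4)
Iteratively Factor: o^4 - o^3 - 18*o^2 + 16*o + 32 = (o - 2)*(o^3 + o^2 - 16*o - 16) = (o - 2)*(o + 1)*(o^2 - 16) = (o - 2)*(o + 1)*(o + 4)*(o - 4)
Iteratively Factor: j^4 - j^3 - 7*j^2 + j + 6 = (j + 2)*(j^3 - 3*j^2 - j + 3) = (j - 1)*(j + 2)*(j^2 - 2*j - 3) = (j - 3)*(j - 1)*(j + 2)*(j + 1)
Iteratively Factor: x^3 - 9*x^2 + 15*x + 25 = (x - 5)*(x^2 - 4*x - 5) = (x - 5)*(x + 1)*(x - 5)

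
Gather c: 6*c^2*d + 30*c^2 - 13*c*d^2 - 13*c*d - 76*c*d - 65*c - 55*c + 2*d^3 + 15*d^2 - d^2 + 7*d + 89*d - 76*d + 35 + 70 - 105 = c^2*(6*d + 30) + c*(-13*d^2 - 89*d - 120) + 2*d^3 + 14*d^2 + 20*d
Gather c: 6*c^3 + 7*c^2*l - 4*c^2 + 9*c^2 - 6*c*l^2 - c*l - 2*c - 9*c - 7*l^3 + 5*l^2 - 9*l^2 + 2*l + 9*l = 6*c^3 + c^2*(7*l + 5) + c*(-6*l^2 - l - 11) - 7*l^3 - 4*l^2 + 11*l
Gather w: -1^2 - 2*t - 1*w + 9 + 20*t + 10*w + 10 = 18*t + 9*w + 18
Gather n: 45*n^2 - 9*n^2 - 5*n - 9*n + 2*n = 36*n^2 - 12*n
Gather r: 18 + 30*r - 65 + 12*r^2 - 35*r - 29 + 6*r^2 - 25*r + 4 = 18*r^2 - 30*r - 72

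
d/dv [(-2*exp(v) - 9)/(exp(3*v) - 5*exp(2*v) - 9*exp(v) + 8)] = (4*exp(3*v) + 17*exp(2*v) - 90*exp(v) - 97)*exp(v)/(exp(6*v) - 10*exp(5*v) + 7*exp(4*v) + 106*exp(3*v) + exp(2*v) - 144*exp(v) + 64)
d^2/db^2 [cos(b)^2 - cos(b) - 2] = cos(b) - 2*cos(2*b)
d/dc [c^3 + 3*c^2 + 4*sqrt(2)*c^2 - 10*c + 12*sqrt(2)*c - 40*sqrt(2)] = 3*c^2 + 6*c + 8*sqrt(2)*c - 10 + 12*sqrt(2)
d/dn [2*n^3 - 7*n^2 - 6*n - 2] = 6*n^2 - 14*n - 6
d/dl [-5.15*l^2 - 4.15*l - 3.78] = -10.3*l - 4.15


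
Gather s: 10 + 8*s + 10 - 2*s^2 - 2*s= -2*s^2 + 6*s + 20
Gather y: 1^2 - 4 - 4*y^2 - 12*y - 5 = -4*y^2 - 12*y - 8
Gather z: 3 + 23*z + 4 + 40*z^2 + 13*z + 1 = 40*z^2 + 36*z + 8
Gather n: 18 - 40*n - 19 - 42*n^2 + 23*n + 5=-42*n^2 - 17*n + 4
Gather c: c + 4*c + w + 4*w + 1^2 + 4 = 5*c + 5*w + 5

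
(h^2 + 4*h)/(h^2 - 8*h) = (h + 4)/(h - 8)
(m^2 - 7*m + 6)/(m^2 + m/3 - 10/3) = 3*(m^2 - 7*m + 6)/(3*m^2 + m - 10)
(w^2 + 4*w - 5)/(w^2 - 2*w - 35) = (w - 1)/(w - 7)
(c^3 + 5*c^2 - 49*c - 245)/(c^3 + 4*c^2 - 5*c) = (c^2 - 49)/(c*(c - 1))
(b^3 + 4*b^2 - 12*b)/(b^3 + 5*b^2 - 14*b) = (b + 6)/(b + 7)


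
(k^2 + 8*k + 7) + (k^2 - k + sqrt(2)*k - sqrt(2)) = 2*k^2 + sqrt(2)*k + 7*k - sqrt(2) + 7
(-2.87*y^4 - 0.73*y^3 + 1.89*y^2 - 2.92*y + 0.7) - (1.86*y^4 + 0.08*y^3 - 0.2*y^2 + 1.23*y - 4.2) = -4.73*y^4 - 0.81*y^3 + 2.09*y^2 - 4.15*y + 4.9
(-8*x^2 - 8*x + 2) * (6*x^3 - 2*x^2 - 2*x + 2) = -48*x^5 - 32*x^4 + 44*x^3 - 4*x^2 - 20*x + 4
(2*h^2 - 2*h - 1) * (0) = 0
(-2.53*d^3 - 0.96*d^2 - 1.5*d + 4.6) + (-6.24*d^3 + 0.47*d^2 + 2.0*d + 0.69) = -8.77*d^3 - 0.49*d^2 + 0.5*d + 5.29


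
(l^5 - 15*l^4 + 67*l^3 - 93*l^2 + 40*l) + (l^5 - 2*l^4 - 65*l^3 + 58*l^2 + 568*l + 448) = 2*l^5 - 17*l^4 + 2*l^3 - 35*l^2 + 608*l + 448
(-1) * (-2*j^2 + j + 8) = 2*j^2 - j - 8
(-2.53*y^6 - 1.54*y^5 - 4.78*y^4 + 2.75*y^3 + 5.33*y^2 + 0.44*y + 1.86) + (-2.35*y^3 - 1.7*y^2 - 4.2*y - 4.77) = -2.53*y^6 - 1.54*y^5 - 4.78*y^4 + 0.4*y^3 + 3.63*y^2 - 3.76*y - 2.91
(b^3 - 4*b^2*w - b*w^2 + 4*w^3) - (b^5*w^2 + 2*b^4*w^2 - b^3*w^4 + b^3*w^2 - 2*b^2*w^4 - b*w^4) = -b^5*w^2 - 2*b^4*w^2 + b^3*w^4 - b^3*w^2 + b^3 + 2*b^2*w^4 - 4*b^2*w + b*w^4 - b*w^2 + 4*w^3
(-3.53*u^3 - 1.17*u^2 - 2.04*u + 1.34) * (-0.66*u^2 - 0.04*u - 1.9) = 2.3298*u^5 + 0.9134*u^4 + 8.1002*u^3 + 1.4202*u^2 + 3.8224*u - 2.546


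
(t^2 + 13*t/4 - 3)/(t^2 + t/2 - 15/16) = 4*(t + 4)/(4*t + 5)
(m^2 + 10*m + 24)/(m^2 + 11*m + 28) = (m + 6)/(m + 7)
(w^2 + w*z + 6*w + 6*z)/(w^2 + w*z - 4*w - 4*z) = (w + 6)/(w - 4)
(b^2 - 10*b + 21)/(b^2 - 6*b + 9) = (b - 7)/(b - 3)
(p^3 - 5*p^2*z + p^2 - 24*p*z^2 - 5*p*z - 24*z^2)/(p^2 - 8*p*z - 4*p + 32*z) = (p^2 + 3*p*z + p + 3*z)/(p - 4)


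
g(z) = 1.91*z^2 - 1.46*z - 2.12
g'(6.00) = 21.46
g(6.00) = 57.88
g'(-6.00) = -24.38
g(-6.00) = 75.40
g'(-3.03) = -13.03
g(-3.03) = 19.84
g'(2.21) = 6.98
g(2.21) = 3.98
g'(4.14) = 14.35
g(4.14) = 24.57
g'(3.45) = 11.72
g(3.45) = 15.58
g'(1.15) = 2.93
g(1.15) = -1.27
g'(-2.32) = -10.32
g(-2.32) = 11.55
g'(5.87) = 20.96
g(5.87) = 55.12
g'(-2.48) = -10.93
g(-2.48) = 13.25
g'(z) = 3.82*z - 1.46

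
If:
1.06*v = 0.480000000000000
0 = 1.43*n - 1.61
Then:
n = 1.13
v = 0.45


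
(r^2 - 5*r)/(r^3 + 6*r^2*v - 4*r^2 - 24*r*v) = (r - 5)/(r^2 + 6*r*v - 4*r - 24*v)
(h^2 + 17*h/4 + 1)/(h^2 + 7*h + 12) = (h + 1/4)/(h + 3)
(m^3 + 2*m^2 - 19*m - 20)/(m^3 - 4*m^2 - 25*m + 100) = (m + 1)/(m - 5)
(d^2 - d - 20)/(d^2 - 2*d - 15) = (d + 4)/(d + 3)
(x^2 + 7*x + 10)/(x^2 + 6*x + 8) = (x + 5)/(x + 4)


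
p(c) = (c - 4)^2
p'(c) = 2*c - 8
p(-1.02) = 25.20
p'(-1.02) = -10.04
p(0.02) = 15.84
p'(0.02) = -7.96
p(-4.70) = 75.69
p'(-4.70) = -17.40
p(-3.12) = 50.69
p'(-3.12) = -14.24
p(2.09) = 3.65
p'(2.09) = -3.82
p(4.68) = 0.46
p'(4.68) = 1.36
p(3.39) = 0.37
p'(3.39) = -1.22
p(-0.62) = 21.34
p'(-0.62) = -9.24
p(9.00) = 25.00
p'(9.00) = 10.00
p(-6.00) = 100.00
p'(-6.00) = -20.00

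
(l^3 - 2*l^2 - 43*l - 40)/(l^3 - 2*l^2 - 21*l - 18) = (l^2 - 3*l - 40)/(l^2 - 3*l - 18)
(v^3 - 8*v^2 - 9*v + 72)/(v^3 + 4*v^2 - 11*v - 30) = (v^2 - 5*v - 24)/(v^2 + 7*v + 10)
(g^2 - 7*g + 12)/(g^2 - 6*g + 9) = (g - 4)/(g - 3)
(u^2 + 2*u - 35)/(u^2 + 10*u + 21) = (u - 5)/(u + 3)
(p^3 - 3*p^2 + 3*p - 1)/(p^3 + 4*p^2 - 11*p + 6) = (p - 1)/(p + 6)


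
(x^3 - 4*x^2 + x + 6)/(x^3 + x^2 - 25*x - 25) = (x^2 - 5*x + 6)/(x^2 - 25)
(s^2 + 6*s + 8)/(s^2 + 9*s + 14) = (s + 4)/(s + 7)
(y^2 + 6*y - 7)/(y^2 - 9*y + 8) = (y + 7)/(y - 8)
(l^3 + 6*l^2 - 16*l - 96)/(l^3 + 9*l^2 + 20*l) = (l^2 + 2*l - 24)/(l*(l + 5))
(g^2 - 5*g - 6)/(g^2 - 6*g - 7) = (g - 6)/(g - 7)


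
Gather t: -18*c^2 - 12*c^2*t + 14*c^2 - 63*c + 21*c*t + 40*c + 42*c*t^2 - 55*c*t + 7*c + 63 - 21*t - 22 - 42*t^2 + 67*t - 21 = -4*c^2 - 16*c + t^2*(42*c - 42) + t*(-12*c^2 - 34*c + 46) + 20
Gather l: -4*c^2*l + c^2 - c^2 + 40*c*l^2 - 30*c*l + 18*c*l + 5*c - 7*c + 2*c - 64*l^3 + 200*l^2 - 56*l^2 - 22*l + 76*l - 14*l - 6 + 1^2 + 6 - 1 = -64*l^3 + l^2*(40*c + 144) + l*(-4*c^2 - 12*c + 40)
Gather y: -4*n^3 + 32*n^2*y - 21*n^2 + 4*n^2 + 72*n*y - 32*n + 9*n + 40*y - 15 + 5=-4*n^3 - 17*n^2 - 23*n + y*(32*n^2 + 72*n + 40) - 10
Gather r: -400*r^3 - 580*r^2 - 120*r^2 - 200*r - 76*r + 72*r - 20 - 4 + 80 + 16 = -400*r^3 - 700*r^2 - 204*r + 72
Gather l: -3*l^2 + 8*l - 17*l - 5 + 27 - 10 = -3*l^2 - 9*l + 12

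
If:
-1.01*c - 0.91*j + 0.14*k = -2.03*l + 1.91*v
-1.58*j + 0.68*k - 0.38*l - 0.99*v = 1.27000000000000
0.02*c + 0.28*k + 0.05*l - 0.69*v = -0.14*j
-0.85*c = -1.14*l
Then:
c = 2.77303779329398*v - 0.938675706465865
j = -0.252988441479568*v - 0.454928357738939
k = 2.02348868219938*v + 0.419492761677179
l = 2.06761589850867*v - 0.699889781136829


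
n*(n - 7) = n^2 - 7*n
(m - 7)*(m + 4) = m^2 - 3*m - 28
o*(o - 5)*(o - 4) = o^3 - 9*o^2 + 20*o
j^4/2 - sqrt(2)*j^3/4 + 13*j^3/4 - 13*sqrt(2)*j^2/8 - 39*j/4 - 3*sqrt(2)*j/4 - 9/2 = (j/2 + sqrt(2)/2)*(j + 1/2)*(j + 6)*(j - 3*sqrt(2)/2)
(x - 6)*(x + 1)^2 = x^3 - 4*x^2 - 11*x - 6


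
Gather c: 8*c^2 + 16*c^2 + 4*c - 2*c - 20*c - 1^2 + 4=24*c^2 - 18*c + 3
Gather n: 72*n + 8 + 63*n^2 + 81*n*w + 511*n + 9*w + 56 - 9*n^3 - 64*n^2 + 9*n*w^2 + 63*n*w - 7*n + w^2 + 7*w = -9*n^3 - n^2 + n*(9*w^2 + 144*w + 576) + w^2 + 16*w + 64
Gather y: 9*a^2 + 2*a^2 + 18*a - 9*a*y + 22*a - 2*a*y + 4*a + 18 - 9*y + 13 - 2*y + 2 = 11*a^2 + 44*a + y*(-11*a - 11) + 33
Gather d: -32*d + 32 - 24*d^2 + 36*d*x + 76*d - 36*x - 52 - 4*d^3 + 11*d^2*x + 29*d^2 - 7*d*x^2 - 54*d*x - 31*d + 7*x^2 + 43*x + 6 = -4*d^3 + d^2*(11*x + 5) + d*(-7*x^2 - 18*x + 13) + 7*x^2 + 7*x - 14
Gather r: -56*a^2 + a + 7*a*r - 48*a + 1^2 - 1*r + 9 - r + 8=-56*a^2 - 47*a + r*(7*a - 2) + 18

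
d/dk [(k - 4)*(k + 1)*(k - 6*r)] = 3*k^2 - 12*k*r - 6*k + 18*r - 4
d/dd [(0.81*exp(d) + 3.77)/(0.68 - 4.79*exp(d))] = 18.6091*exp(d)/(4.79*exp(d) - 0.68)^2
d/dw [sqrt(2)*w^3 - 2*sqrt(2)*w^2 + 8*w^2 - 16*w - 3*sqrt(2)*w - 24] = 3*sqrt(2)*w^2 - 4*sqrt(2)*w + 16*w - 16 - 3*sqrt(2)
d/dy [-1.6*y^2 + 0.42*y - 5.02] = 0.42 - 3.2*y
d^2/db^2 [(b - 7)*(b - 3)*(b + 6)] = 6*b - 8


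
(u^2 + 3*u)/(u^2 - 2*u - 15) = u/(u - 5)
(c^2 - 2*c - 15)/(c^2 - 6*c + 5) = (c + 3)/(c - 1)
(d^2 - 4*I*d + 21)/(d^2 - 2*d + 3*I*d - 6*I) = (d - 7*I)/(d - 2)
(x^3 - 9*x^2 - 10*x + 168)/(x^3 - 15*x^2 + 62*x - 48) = (x^2 - 3*x - 28)/(x^2 - 9*x + 8)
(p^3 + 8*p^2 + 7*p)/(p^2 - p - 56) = p*(p + 1)/(p - 8)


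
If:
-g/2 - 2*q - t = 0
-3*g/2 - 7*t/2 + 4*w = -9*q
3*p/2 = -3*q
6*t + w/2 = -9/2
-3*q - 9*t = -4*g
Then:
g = -2160/2353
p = -2448/2353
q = 1224/2353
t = -1368/2353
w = -4761/2353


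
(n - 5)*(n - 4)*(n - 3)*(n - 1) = n^4 - 13*n^3 + 59*n^2 - 107*n + 60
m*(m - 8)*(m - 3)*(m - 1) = m^4 - 12*m^3 + 35*m^2 - 24*m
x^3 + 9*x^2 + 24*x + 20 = (x + 2)^2*(x + 5)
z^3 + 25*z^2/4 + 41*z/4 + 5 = (z + 1)*(z + 5/4)*(z + 4)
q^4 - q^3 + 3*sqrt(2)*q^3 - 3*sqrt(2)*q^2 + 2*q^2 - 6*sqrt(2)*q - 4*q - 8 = (q - 2)*(q + 1)*(q + sqrt(2))*(q + 2*sqrt(2))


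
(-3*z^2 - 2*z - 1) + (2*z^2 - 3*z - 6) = -z^2 - 5*z - 7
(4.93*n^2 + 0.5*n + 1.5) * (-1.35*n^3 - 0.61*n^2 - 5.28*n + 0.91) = -6.6555*n^5 - 3.6823*n^4 - 28.3604*n^3 + 0.9313*n^2 - 7.465*n + 1.365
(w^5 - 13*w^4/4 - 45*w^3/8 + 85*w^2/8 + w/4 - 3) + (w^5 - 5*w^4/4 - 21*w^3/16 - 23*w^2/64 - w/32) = 2*w^5 - 9*w^4/2 - 111*w^3/16 + 657*w^2/64 + 7*w/32 - 3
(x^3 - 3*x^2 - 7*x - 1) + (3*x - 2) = x^3 - 3*x^2 - 4*x - 3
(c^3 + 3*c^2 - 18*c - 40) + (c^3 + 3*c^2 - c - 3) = 2*c^3 + 6*c^2 - 19*c - 43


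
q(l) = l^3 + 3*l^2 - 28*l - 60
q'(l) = 3*l^2 + 6*l - 28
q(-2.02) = 0.56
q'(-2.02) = -27.88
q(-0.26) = -52.53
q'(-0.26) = -29.36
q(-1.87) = -3.69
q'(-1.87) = -28.73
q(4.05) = -57.76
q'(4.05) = 45.51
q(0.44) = -71.65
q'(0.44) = -24.78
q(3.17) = -86.76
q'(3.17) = 21.17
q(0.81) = -80.18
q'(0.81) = -21.17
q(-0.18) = -54.87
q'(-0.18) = -28.98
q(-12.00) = -1020.00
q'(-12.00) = 332.00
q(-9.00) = -294.00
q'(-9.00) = 161.00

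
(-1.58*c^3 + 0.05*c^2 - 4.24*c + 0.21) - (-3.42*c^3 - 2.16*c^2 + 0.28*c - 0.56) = 1.84*c^3 + 2.21*c^2 - 4.52*c + 0.77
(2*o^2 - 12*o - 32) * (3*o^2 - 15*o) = 6*o^4 - 66*o^3 + 84*o^2 + 480*o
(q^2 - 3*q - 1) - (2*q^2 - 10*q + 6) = -q^2 + 7*q - 7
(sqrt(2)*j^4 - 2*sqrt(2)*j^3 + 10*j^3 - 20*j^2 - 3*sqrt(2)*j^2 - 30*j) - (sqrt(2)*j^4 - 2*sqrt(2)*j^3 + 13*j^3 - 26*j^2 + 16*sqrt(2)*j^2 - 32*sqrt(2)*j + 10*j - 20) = -3*j^3 - 19*sqrt(2)*j^2 + 6*j^2 - 40*j + 32*sqrt(2)*j + 20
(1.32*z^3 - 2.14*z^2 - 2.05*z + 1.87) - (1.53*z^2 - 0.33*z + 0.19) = 1.32*z^3 - 3.67*z^2 - 1.72*z + 1.68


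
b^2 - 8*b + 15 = (b - 5)*(b - 3)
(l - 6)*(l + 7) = l^2 + l - 42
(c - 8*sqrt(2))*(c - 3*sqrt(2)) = c^2 - 11*sqrt(2)*c + 48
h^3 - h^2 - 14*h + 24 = (h - 3)*(h - 2)*(h + 4)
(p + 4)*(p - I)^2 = p^3 + 4*p^2 - 2*I*p^2 - p - 8*I*p - 4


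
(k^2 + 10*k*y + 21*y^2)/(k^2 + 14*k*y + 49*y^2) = (k + 3*y)/(k + 7*y)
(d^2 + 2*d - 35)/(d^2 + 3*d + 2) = (d^2 + 2*d - 35)/(d^2 + 3*d + 2)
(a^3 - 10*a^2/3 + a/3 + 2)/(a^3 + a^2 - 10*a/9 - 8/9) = 3*(a - 3)/(3*a + 4)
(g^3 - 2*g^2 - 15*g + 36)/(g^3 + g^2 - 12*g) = (g - 3)/g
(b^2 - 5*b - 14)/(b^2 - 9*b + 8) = (b^2 - 5*b - 14)/(b^2 - 9*b + 8)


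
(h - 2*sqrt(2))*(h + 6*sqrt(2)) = h^2 + 4*sqrt(2)*h - 24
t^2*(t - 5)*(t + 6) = t^4 + t^3 - 30*t^2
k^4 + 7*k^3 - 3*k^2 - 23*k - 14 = (k - 2)*(k + 1)^2*(k + 7)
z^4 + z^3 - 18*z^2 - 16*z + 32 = (z - 4)*(z - 1)*(z + 2)*(z + 4)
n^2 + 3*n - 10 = (n - 2)*(n + 5)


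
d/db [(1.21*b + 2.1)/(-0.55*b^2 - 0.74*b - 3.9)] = (0.6655*b^2 + 2.31*b - 3.165)/(0.3025*b^4 + 0.814*b^3 + 4.8376*b^2 + 5.772*b + 15.21)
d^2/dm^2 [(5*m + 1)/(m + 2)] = -18/(m + 2)^3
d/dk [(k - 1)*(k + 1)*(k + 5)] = 3*k^2 + 10*k - 1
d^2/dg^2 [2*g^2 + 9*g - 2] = 4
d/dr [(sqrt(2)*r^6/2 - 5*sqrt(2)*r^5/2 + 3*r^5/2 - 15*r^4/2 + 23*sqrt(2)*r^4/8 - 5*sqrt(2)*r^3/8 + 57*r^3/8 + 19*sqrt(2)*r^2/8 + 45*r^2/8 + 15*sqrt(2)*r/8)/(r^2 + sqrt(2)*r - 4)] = (16*sqrt(2)*r^7 - 60*sqrt(2)*r^6 + 76*r^6 - 280*r^5 - 2*sqrt(2)*r^5 - 45*r^4 + 215*sqrt(2)*r^4 - 254*sqrt(2)*r^3 + 940*r^3 - 646*r^2 + 90*sqrt(2)*r^2 - 360*r - 152*sqrt(2)*r - 60*sqrt(2))/(8*(r^4 + 2*sqrt(2)*r^3 - 6*r^2 - 8*sqrt(2)*r + 16))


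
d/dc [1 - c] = -1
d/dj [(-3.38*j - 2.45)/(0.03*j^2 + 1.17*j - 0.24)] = (0.1014*j^2 + 0.147*j + 3.6777)/(0.0009*j^4 + 0.0702*j^3 + 1.3545*j^2 - 0.5616*j + 0.0576)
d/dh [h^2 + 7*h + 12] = 2*h + 7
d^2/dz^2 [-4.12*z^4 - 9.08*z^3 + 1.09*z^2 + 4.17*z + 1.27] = -49.44*z^2 - 54.48*z + 2.18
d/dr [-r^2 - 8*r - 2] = -2*r - 8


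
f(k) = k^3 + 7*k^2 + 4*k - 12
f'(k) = 3*k^2 + 14*k + 4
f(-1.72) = -3.26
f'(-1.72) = -11.20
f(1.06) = 1.30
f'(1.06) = 22.21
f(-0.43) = -12.51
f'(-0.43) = -1.47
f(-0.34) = -12.59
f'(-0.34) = -0.41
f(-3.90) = 19.55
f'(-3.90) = -4.97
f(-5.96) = 1.10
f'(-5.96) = 27.12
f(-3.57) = 17.44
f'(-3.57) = -7.75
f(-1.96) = -0.48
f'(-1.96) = -11.92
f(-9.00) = -210.00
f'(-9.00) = 121.00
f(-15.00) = -1872.00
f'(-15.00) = 469.00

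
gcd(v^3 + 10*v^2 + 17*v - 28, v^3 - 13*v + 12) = v^2 + 3*v - 4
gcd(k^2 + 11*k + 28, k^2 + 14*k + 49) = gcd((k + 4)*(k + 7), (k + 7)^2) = k + 7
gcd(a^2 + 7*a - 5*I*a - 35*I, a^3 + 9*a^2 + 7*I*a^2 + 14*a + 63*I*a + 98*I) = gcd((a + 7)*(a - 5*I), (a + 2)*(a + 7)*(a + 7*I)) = a + 7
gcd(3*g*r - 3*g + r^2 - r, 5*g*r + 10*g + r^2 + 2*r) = 1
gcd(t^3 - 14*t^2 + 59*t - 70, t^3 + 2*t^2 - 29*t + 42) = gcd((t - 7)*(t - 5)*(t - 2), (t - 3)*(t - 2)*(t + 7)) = t - 2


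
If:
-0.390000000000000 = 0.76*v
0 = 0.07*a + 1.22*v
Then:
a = 8.94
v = -0.51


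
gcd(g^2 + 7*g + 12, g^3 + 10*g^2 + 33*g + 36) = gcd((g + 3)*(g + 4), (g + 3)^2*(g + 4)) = g^2 + 7*g + 12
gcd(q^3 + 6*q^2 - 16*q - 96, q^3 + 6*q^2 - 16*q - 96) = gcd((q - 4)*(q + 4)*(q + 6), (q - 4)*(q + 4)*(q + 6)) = q^3 + 6*q^2 - 16*q - 96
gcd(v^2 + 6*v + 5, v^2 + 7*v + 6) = v + 1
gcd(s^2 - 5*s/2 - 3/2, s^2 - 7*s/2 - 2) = s + 1/2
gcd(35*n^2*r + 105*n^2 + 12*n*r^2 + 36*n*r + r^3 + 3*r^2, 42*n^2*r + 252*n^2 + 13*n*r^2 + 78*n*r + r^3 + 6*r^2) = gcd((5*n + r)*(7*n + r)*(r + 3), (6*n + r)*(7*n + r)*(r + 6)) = 7*n + r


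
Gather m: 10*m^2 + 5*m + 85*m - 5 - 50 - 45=10*m^2 + 90*m - 100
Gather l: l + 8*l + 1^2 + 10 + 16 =9*l + 27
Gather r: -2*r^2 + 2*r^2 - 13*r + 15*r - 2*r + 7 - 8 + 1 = 0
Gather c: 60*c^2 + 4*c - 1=60*c^2 + 4*c - 1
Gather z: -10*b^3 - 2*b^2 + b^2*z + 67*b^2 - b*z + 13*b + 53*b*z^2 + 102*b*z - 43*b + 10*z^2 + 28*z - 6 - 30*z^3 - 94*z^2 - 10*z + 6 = -10*b^3 + 65*b^2 - 30*b - 30*z^3 + z^2*(53*b - 84) + z*(b^2 + 101*b + 18)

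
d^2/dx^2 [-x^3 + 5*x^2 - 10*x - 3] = 10 - 6*x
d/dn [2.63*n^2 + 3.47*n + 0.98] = 5.26*n + 3.47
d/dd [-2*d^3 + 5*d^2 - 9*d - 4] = -6*d^2 + 10*d - 9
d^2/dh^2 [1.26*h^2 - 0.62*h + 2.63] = 2.52000000000000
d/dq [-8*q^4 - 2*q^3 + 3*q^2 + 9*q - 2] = -32*q^3 - 6*q^2 + 6*q + 9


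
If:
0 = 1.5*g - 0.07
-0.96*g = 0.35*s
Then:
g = 0.05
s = -0.13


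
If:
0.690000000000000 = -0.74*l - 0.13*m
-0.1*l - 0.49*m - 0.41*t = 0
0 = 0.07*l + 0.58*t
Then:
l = -0.95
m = 0.10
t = 0.11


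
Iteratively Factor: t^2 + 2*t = (t + 2)*(t)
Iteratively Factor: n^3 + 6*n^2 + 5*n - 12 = (n + 3)*(n^2 + 3*n - 4) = (n + 3)*(n + 4)*(n - 1)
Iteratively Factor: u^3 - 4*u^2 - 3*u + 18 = (u - 3)*(u^2 - u - 6) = (u - 3)*(u + 2)*(u - 3)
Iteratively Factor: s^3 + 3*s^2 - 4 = (s + 2)*(s^2 + s - 2) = (s + 2)^2*(s - 1)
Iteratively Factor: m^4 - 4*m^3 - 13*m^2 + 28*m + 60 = (m + 2)*(m^3 - 6*m^2 - m + 30) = (m - 5)*(m + 2)*(m^2 - m - 6) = (m - 5)*(m + 2)^2*(m - 3)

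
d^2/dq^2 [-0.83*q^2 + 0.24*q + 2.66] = -1.66000000000000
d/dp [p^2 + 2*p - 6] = 2*p + 2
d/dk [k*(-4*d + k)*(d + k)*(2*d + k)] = -8*d^3 - 20*d^2*k - 3*d*k^2 + 4*k^3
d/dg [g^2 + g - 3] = 2*g + 1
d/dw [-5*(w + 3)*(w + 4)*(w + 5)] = -15*w^2 - 120*w - 235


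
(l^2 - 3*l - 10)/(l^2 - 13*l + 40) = (l + 2)/(l - 8)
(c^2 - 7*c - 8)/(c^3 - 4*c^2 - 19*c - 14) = (c - 8)/(c^2 - 5*c - 14)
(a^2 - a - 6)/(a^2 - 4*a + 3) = (a + 2)/(a - 1)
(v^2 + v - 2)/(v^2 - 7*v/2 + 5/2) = 2*(v + 2)/(2*v - 5)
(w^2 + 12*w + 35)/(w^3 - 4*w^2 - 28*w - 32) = (w^2 + 12*w + 35)/(w^3 - 4*w^2 - 28*w - 32)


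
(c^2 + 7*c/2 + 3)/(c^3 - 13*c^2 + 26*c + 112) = (c + 3/2)/(c^2 - 15*c + 56)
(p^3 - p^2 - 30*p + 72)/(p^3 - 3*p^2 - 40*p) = (-p^3 + p^2 + 30*p - 72)/(p*(-p^2 + 3*p + 40))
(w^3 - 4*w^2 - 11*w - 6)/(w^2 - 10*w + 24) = (w^2 + 2*w + 1)/(w - 4)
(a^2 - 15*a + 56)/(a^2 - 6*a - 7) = (a - 8)/(a + 1)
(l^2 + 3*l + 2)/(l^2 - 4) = (l + 1)/(l - 2)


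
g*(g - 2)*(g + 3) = g^3 + g^2 - 6*g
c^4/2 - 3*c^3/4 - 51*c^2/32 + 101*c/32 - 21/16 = (c/2 + 1)*(c - 7/4)*(c - 1)*(c - 3/4)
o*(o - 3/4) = o^2 - 3*o/4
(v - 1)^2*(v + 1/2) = v^3 - 3*v^2/2 + 1/2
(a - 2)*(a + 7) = a^2 + 5*a - 14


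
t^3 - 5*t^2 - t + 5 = (t - 5)*(t - 1)*(t + 1)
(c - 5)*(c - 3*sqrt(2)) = c^2 - 5*c - 3*sqrt(2)*c + 15*sqrt(2)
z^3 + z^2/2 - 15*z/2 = z*(z - 5/2)*(z + 3)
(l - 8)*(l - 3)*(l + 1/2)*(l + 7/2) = l^4 - 7*l^3 - 73*l^2/4 + 307*l/4 + 42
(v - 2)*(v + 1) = v^2 - v - 2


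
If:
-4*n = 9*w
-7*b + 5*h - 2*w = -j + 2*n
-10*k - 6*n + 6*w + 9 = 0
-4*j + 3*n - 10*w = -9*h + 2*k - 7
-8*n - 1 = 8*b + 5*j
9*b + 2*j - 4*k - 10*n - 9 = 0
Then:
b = 229553/373073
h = 213744/373073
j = 136491/373073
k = 1298121/746146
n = -361494/373073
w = 160664/373073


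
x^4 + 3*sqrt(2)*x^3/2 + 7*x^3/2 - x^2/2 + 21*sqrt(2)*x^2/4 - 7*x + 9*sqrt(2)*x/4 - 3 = (x + 1/2)*(x + 3)*(x - sqrt(2)/2)*(x + 2*sqrt(2))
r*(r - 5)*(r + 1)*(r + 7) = r^4 + 3*r^3 - 33*r^2 - 35*r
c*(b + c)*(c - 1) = b*c^2 - b*c + c^3 - c^2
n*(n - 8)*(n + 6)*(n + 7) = n^4 + 5*n^3 - 62*n^2 - 336*n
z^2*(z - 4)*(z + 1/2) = z^4 - 7*z^3/2 - 2*z^2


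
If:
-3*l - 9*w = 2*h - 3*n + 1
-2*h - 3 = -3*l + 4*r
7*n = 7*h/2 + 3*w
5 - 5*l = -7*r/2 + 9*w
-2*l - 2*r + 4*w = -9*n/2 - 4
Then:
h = 44728/6133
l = 27077/6133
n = 16268/6133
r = -6656/6133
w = -14224/6133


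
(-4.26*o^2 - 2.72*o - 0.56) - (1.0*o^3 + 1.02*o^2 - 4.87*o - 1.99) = -1.0*o^3 - 5.28*o^2 + 2.15*o + 1.43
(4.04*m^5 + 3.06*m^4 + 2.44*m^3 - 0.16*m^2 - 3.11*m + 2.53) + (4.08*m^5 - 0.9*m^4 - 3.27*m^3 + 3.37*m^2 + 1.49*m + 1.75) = 8.12*m^5 + 2.16*m^4 - 0.83*m^3 + 3.21*m^2 - 1.62*m + 4.28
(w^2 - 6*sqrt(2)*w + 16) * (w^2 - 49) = w^4 - 6*sqrt(2)*w^3 - 33*w^2 + 294*sqrt(2)*w - 784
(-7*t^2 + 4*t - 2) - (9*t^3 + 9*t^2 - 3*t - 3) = -9*t^3 - 16*t^2 + 7*t + 1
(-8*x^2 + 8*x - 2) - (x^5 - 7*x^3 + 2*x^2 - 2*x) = -x^5 + 7*x^3 - 10*x^2 + 10*x - 2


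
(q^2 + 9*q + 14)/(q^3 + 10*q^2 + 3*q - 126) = (q + 2)/(q^2 + 3*q - 18)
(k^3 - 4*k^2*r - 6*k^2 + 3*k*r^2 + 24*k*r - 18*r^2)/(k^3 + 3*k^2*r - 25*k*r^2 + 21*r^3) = (k - 6)/(k + 7*r)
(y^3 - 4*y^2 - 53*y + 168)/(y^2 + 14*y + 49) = (y^2 - 11*y + 24)/(y + 7)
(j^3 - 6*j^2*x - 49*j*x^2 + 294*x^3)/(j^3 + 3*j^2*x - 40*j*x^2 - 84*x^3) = (j - 7*x)/(j + 2*x)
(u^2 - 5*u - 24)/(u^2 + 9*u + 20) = (u^2 - 5*u - 24)/(u^2 + 9*u + 20)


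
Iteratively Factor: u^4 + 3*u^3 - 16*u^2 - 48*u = (u + 3)*(u^3 - 16*u) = (u + 3)*(u + 4)*(u^2 - 4*u) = u*(u + 3)*(u + 4)*(u - 4)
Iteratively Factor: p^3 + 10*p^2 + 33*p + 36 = (p + 4)*(p^2 + 6*p + 9) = (p + 3)*(p + 4)*(p + 3)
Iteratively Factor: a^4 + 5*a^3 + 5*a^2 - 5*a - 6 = (a + 1)*(a^3 + 4*a^2 + a - 6) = (a + 1)*(a + 3)*(a^2 + a - 2) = (a - 1)*(a + 1)*(a + 3)*(a + 2)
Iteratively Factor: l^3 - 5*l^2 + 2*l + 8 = (l - 2)*(l^2 - 3*l - 4) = (l - 2)*(l + 1)*(l - 4)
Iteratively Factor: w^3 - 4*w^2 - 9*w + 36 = (w + 3)*(w^2 - 7*w + 12) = (w - 3)*(w + 3)*(w - 4)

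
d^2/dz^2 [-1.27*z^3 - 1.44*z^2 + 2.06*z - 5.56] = -7.62*z - 2.88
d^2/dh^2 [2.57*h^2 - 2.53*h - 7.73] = 5.14000000000000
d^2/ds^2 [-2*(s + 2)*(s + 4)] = -4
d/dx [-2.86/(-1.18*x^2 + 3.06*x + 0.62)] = (8.7516 - 6.7496*x)/(-1.18*x^2 + 3.06*x + 0.62)^2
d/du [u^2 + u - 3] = 2*u + 1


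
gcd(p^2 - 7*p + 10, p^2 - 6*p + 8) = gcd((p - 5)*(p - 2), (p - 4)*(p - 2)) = p - 2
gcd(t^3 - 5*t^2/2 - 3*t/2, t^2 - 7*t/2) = t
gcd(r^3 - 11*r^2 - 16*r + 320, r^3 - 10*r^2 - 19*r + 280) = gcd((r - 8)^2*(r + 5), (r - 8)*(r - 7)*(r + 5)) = r^2 - 3*r - 40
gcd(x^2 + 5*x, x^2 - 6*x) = x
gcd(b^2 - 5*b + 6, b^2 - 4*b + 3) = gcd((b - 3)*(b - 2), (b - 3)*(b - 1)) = b - 3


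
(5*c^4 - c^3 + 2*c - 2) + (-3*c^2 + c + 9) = 5*c^4 - c^3 - 3*c^2 + 3*c + 7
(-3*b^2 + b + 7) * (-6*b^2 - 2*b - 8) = 18*b^4 - 20*b^2 - 22*b - 56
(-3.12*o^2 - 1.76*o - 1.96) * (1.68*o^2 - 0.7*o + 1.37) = -5.2416*o^4 - 0.7728*o^3 - 6.3352*o^2 - 1.0392*o - 2.6852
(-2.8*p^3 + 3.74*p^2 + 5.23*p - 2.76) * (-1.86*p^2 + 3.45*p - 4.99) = 5.208*p^5 - 16.6164*p^4 + 17.1472*p^3 + 4.5145*p^2 - 35.6197*p + 13.7724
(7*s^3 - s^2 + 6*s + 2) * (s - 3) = 7*s^4 - 22*s^3 + 9*s^2 - 16*s - 6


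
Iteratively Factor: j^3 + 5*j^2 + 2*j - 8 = (j - 1)*(j^2 + 6*j + 8) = (j - 1)*(j + 4)*(j + 2)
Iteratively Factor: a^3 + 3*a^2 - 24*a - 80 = (a - 5)*(a^2 + 8*a + 16) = (a - 5)*(a + 4)*(a + 4)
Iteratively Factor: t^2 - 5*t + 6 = (t - 2)*(t - 3)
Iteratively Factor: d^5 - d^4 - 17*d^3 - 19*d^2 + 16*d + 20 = (d - 5)*(d^4 + 4*d^3 + 3*d^2 - 4*d - 4) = (d - 5)*(d + 2)*(d^3 + 2*d^2 - d - 2) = (d - 5)*(d + 1)*(d + 2)*(d^2 + d - 2) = (d - 5)*(d + 1)*(d + 2)^2*(d - 1)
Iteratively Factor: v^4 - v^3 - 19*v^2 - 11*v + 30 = (v - 1)*(v^3 - 19*v - 30) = (v - 1)*(v + 2)*(v^2 - 2*v - 15) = (v - 5)*(v - 1)*(v + 2)*(v + 3)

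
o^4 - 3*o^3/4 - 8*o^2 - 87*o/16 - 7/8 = (o - 7/2)*(o + 1/4)*(o + 1/2)*(o + 2)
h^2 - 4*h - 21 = (h - 7)*(h + 3)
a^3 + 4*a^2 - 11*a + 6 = (a - 1)^2*(a + 6)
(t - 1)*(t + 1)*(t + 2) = t^3 + 2*t^2 - t - 2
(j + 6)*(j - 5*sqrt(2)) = j^2 - 5*sqrt(2)*j + 6*j - 30*sqrt(2)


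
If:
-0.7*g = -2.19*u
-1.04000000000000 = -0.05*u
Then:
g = 65.07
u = 20.80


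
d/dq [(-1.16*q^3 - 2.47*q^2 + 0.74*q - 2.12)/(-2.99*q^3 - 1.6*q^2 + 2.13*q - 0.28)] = (-1.77635683940025e-15*q^5 - 5.5293*q^4 - 0.5164*q^3 - 22.1191*q^2 - 5.4008*q + 4.3084)/(8.9401*q^6 + 9.568*q^5 - 10.1774*q^4 - 5.1416*q^3 + 5.4329*q^2 - 1.1928*q + 0.0784)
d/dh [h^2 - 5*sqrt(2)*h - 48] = 2*h - 5*sqrt(2)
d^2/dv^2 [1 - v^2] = -2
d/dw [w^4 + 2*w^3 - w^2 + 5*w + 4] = 4*w^3 + 6*w^2 - 2*w + 5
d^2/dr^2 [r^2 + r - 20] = 2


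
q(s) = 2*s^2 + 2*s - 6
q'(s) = 4*s + 2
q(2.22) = 8.30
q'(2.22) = 10.88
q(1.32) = 0.12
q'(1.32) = 7.28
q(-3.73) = 14.37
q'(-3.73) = -12.92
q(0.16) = -5.63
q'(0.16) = 2.64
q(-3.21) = 8.19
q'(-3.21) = -10.84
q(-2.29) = -0.09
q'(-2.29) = -7.16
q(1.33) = 0.20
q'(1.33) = 7.32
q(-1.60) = -4.08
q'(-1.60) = -4.40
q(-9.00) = 138.00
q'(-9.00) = -34.00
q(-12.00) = 258.00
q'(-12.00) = -46.00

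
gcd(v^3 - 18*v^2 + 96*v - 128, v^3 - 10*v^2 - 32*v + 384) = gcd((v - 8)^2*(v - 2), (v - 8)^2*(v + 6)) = v^2 - 16*v + 64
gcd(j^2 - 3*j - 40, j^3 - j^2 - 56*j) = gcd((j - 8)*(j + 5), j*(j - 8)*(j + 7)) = j - 8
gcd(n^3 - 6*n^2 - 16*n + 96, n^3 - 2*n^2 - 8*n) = n - 4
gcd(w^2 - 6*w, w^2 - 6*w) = w^2 - 6*w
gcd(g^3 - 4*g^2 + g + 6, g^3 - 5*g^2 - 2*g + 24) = g - 3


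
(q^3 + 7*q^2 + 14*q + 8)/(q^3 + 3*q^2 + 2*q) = (q + 4)/q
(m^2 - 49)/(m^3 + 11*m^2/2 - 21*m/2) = 2*(m - 7)/(m*(2*m - 3))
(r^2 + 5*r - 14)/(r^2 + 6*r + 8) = (r^2 + 5*r - 14)/(r^2 + 6*r + 8)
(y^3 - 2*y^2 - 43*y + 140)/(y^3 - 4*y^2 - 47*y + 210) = (y - 4)/(y - 6)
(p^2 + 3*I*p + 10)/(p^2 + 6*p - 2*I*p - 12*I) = (p + 5*I)/(p + 6)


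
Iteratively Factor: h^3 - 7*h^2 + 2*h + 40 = (h - 5)*(h^2 - 2*h - 8) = (h - 5)*(h - 4)*(h + 2)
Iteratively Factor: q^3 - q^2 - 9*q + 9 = (q + 3)*(q^2 - 4*q + 3) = (q - 3)*(q + 3)*(q - 1)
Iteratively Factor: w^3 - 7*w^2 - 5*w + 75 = (w - 5)*(w^2 - 2*w - 15) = (w - 5)*(w + 3)*(w - 5)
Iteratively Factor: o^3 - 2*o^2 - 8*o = (o - 4)*(o^2 + 2*o) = (o - 4)*(o + 2)*(o)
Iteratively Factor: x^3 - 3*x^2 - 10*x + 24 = (x - 4)*(x^2 + x - 6) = (x - 4)*(x - 2)*(x + 3)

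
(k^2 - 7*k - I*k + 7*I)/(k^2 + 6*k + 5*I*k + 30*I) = (k^2 - k*(7 + I) + 7*I)/(k^2 + k*(6 + 5*I) + 30*I)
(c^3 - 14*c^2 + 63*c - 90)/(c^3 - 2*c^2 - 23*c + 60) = (c^2 - 11*c + 30)/(c^2 + c - 20)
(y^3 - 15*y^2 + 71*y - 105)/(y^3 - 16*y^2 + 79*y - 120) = (y - 7)/(y - 8)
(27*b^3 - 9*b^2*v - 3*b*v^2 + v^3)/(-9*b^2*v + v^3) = (-3*b + v)/v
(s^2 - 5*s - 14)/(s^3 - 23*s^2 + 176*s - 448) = (s + 2)/(s^2 - 16*s + 64)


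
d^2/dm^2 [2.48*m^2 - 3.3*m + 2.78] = 4.96000000000000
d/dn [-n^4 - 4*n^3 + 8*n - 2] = -4*n^3 - 12*n^2 + 8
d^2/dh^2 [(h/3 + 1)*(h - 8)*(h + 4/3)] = 2*h - 22/9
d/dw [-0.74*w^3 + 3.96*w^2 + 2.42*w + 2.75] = -2.22*w^2 + 7.92*w + 2.42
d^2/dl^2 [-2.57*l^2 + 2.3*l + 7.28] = -5.14000000000000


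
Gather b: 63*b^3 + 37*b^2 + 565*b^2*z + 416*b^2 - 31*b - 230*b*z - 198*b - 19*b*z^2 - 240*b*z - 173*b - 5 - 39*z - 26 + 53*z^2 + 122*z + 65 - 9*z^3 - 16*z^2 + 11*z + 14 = 63*b^3 + b^2*(565*z + 453) + b*(-19*z^2 - 470*z - 402) - 9*z^3 + 37*z^2 + 94*z + 48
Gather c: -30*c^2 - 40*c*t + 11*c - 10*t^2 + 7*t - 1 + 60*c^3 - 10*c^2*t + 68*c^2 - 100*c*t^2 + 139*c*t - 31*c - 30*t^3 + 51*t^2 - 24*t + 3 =60*c^3 + c^2*(38 - 10*t) + c*(-100*t^2 + 99*t - 20) - 30*t^3 + 41*t^2 - 17*t + 2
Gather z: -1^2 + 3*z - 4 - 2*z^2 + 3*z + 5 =-2*z^2 + 6*z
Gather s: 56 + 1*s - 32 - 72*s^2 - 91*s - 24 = -72*s^2 - 90*s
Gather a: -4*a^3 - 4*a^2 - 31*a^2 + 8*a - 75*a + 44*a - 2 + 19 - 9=-4*a^3 - 35*a^2 - 23*a + 8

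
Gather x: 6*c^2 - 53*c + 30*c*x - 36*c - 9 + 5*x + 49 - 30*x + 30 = 6*c^2 - 89*c + x*(30*c - 25) + 70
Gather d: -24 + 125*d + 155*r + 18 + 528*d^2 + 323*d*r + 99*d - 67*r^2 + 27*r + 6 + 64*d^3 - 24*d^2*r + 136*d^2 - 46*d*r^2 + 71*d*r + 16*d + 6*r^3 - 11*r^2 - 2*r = 64*d^3 + d^2*(664 - 24*r) + d*(-46*r^2 + 394*r + 240) + 6*r^3 - 78*r^2 + 180*r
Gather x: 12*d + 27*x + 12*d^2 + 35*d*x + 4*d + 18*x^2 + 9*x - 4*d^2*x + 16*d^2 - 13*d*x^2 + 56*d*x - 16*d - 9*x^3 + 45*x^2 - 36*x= 28*d^2 - 9*x^3 + x^2*(63 - 13*d) + x*(-4*d^2 + 91*d)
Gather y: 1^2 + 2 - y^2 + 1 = 4 - y^2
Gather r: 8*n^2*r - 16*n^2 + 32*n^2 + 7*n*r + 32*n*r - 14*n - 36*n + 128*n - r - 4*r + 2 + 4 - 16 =16*n^2 + 78*n + r*(8*n^2 + 39*n - 5) - 10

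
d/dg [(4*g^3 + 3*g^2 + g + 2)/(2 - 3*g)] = (-24*g^3 + 15*g^2 + 12*g + 8)/(9*g^2 - 12*g + 4)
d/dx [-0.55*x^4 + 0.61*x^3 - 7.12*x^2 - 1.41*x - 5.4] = -2.2*x^3 + 1.83*x^2 - 14.24*x - 1.41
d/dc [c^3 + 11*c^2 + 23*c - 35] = 3*c^2 + 22*c + 23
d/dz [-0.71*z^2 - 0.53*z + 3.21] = -1.42*z - 0.53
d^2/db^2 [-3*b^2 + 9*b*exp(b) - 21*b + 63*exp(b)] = 9*b*exp(b) + 81*exp(b) - 6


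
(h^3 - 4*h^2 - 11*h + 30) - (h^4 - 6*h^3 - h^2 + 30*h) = -h^4 + 7*h^3 - 3*h^2 - 41*h + 30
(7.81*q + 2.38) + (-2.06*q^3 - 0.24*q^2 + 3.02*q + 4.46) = -2.06*q^3 - 0.24*q^2 + 10.83*q + 6.84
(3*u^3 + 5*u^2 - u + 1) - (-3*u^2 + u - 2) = 3*u^3 + 8*u^2 - 2*u + 3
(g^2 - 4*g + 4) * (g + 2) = g^3 - 2*g^2 - 4*g + 8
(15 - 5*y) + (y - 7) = 8 - 4*y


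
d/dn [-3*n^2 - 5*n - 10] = -6*n - 5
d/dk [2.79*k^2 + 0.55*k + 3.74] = 5.58*k + 0.55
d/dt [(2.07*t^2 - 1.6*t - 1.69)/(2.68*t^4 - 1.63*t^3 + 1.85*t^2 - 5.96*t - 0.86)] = (-11.0952*t^5 + 16.2381*t^4 + 12.9008*t^3 - 17.6413*t^2 + 2.6926*t - 8.6964)/(7.1824*t^8 - 8.7368*t^7 + 12.5729*t^6 - 37.9766*t^5 + 18.2425*t^4 - 19.2484*t^3 + 32.3396*t^2 + 10.2512*t + 0.7396)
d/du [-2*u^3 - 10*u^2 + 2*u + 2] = -6*u^2 - 20*u + 2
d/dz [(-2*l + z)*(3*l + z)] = l + 2*z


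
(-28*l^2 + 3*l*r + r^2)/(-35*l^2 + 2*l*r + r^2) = (-4*l + r)/(-5*l + r)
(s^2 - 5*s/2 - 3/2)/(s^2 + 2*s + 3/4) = 2*(s - 3)/(2*s + 3)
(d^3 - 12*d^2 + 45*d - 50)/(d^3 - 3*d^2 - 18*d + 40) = (d - 5)/(d + 4)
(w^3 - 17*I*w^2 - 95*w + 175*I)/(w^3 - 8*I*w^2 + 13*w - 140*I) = (w - 5*I)/(w + 4*I)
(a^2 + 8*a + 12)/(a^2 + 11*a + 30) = (a + 2)/(a + 5)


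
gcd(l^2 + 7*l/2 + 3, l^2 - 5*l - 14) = l + 2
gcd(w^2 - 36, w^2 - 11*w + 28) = 1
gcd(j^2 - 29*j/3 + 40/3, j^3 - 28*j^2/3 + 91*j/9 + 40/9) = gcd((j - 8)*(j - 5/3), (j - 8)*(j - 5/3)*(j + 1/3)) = j^2 - 29*j/3 + 40/3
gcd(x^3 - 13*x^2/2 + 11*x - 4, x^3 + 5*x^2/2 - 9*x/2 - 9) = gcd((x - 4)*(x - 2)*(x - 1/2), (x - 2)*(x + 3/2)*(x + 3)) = x - 2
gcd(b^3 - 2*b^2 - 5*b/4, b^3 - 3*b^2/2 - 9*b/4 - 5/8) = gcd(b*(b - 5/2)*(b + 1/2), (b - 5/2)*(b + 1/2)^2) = b^2 - 2*b - 5/4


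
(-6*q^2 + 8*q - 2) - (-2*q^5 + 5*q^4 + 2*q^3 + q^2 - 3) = 2*q^5 - 5*q^4 - 2*q^3 - 7*q^2 + 8*q + 1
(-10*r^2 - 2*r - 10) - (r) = -10*r^2 - 3*r - 10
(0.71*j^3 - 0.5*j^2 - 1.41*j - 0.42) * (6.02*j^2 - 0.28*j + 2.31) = 4.2742*j^5 - 3.2088*j^4 - 6.7081*j^3 - 3.2886*j^2 - 3.1395*j - 0.9702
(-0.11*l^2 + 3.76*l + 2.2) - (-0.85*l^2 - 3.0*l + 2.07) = 0.74*l^2 + 6.76*l + 0.13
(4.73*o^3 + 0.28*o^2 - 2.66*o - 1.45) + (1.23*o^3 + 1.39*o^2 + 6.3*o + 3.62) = 5.96*o^3 + 1.67*o^2 + 3.64*o + 2.17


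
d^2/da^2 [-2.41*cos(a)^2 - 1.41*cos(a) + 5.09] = 1.41*cos(a) + 4.82*cos(2*a)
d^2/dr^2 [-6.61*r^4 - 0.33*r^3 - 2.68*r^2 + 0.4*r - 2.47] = -79.32*r^2 - 1.98*r - 5.36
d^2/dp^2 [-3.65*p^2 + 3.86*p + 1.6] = -7.30000000000000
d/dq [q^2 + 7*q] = 2*q + 7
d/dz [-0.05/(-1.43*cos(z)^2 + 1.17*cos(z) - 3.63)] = (0.143*cos(z) - 0.0585)*sin(z)/(1.43*cos(z)^2 - 1.17*cos(z) + 3.63)^2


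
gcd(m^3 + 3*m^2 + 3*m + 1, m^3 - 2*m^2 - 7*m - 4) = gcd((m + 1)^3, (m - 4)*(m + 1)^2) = m^2 + 2*m + 1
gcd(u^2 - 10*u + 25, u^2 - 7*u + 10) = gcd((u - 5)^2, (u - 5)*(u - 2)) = u - 5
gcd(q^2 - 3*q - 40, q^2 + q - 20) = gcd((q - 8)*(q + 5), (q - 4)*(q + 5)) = q + 5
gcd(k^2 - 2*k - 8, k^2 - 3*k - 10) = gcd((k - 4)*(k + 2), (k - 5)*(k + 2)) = k + 2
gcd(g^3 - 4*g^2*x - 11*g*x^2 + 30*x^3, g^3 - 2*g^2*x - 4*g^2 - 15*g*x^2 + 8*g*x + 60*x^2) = -g^2 + 2*g*x + 15*x^2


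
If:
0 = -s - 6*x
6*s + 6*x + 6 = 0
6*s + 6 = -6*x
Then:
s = -6/5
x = 1/5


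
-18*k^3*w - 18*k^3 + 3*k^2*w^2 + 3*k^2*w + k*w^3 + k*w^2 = (-3*k + w)*(6*k + w)*(k*w + k)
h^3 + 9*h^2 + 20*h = h*(h + 4)*(h + 5)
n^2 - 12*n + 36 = (n - 6)^2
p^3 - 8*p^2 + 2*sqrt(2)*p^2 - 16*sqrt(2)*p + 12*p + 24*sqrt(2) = (p - 6)*(p - 2)*(p + 2*sqrt(2))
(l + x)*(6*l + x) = 6*l^2 + 7*l*x + x^2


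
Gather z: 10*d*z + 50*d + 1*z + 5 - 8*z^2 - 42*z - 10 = 50*d - 8*z^2 + z*(10*d - 41) - 5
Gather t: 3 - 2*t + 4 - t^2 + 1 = -t^2 - 2*t + 8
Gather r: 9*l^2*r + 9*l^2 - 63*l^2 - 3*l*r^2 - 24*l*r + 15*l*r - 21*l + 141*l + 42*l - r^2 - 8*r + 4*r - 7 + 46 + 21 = -54*l^2 + 162*l + r^2*(-3*l - 1) + r*(9*l^2 - 9*l - 4) + 60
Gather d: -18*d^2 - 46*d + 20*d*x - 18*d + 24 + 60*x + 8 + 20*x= -18*d^2 + d*(20*x - 64) + 80*x + 32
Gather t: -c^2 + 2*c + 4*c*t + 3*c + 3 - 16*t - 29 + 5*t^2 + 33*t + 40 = -c^2 + 5*c + 5*t^2 + t*(4*c + 17) + 14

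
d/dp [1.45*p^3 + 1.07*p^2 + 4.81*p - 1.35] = 4.35*p^2 + 2.14*p + 4.81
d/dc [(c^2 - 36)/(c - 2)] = (-c^2 + 2*c*(c - 2) + 36)/(c - 2)^2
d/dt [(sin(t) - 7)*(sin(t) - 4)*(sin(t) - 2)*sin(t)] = (4*sin(t)^3 - 39*sin(t)^2 + 100*sin(t) - 56)*cos(t)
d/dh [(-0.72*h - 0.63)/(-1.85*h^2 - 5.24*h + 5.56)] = (1.332*h^2 + 3.7728*h - (0.72*h + 0.63)*(3.7*h + 5.24) - 4.0032)/(1.85*h^2 + 5.24*h - 5.56)^2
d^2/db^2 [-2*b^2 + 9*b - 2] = -4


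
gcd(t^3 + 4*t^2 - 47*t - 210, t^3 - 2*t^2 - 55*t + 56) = 1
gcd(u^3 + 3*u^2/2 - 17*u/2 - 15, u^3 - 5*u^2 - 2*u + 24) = u^2 - u - 6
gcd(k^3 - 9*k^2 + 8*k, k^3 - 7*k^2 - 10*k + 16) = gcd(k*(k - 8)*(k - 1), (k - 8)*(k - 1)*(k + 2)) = k^2 - 9*k + 8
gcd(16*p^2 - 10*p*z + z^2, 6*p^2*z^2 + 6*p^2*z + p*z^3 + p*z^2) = 1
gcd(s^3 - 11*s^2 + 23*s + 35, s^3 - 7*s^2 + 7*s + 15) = s^2 - 4*s - 5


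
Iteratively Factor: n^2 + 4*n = (n + 4)*(n)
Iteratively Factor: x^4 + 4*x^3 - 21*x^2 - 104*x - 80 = (x - 5)*(x^3 + 9*x^2 + 24*x + 16) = (x - 5)*(x + 4)*(x^2 + 5*x + 4) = (x - 5)*(x + 1)*(x + 4)*(x + 4)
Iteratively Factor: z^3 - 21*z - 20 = (z + 4)*(z^2 - 4*z - 5) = (z + 1)*(z + 4)*(z - 5)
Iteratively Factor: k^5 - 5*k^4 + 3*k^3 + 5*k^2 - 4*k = (k)*(k^4 - 5*k^3 + 3*k^2 + 5*k - 4) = k*(k + 1)*(k^3 - 6*k^2 + 9*k - 4) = k*(k - 1)*(k + 1)*(k^2 - 5*k + 4) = k*(k - 1)^2*(k + 1)*(k - 4)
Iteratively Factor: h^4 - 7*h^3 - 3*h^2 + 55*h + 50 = (h + 1)*(h^3 - 8*h^2 + 5*h + 50) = (h - 5)*(h + 1)*(h^2 - 3*h - 10) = (h - 5)*(h + 1)*(h + 2)*(h - 5)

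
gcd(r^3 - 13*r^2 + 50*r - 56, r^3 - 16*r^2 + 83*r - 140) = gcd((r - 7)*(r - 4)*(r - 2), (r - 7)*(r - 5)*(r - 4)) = r^2 - 11*r + 28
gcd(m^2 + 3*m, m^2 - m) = m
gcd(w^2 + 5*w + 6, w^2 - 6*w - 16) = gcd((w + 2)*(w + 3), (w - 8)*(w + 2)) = w + 2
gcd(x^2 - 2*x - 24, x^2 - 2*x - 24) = x^2 - 2*x - 24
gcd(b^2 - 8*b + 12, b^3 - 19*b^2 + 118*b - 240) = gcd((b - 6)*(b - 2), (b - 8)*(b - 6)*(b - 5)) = b - 6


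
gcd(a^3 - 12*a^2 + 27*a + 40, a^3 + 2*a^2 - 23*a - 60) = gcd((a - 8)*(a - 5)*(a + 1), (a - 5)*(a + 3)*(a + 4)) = a - 5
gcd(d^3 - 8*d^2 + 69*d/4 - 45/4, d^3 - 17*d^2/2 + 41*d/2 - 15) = d^2 - 13*d/2 + 15/2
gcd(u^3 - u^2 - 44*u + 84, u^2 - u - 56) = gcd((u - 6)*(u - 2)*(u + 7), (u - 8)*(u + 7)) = u + 7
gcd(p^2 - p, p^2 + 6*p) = p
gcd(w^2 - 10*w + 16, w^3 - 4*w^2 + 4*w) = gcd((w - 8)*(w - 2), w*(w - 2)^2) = w - 2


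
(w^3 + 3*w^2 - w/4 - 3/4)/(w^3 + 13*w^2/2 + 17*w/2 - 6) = (w + 1/2)/(w + 4)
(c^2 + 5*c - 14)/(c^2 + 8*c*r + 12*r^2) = (c^2 + 5*c - 14)/(c^2 + 8*c*r + 12*r^2)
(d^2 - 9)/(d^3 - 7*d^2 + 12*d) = (d + 3)/(d*(d - 4))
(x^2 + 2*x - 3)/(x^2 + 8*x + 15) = (x - 1)/(x + 5)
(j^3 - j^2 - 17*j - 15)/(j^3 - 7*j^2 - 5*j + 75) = (j + 1)/(j - 5)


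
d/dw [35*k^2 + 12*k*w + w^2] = 12*k + 2*w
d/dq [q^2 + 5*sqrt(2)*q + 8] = 2*q + 5*sqrt(2)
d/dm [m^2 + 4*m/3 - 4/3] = 2*m + 4/3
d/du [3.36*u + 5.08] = 3.36000000000000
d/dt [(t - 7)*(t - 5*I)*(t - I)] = 3*t^2 + t*(-14 - 12*I) - 5 + 42*I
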